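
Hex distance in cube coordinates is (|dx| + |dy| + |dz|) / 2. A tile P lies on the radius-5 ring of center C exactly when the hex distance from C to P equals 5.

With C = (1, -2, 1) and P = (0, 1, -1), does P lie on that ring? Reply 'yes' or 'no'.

|px - cx| = |0 - 1| = 1
|py - cy| = |1 - (-2)| = 3
|pz - cz| = |-1 - 1| = 2
distance = (1+3+2)/2 = 6/2 = 3
radius = 5; distance != radius -> no

Answer: no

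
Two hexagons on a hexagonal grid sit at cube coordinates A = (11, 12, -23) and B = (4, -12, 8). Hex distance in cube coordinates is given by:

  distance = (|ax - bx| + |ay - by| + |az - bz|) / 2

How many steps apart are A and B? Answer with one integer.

Answer: 31

Derivation:
|ax - bx| = |11 - 4| = 7
|ay - by| = |12 - (-12)| = 24
|az - bz| = |-23 - 8| = 31
distance = (7 + 24 + 31) / 2 = 62 / 2 = 31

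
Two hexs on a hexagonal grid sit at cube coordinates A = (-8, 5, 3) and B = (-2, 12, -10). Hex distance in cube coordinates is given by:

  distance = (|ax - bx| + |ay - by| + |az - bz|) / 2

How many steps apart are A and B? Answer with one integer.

|ax - bx| = |-8 - (-2)| = 6
|ay - by| = |5 - 12| = 7
|az - bz| = |3 - (-10)| = 13
distance = (6 + 7 + 13) / 2 = 26 / 2 = 13

Answer: 13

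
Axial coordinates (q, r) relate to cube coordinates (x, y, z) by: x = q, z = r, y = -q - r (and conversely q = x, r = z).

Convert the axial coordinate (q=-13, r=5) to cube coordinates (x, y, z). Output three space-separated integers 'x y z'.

Answer: -13 8 5

Derivation:
x = q = -13
z = r = 5
y = -x - z = -(-13) - (5) = 8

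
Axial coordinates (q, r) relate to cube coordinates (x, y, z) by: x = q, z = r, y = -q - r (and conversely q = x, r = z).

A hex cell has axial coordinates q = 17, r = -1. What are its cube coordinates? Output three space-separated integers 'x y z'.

Answer: 17 -16 -1

Derivation:
x = q = 17
z = r = -1
y = -x - z = -(17) - (-1) = -16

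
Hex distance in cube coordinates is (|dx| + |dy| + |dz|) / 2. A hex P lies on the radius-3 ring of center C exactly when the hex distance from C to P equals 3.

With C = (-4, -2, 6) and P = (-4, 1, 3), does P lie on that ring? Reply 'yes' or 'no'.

Answer: yes

Derivation:
|px - cx| = |-4 - (-4)| = 0
|py - cy| = |1 - (-2)| = 3
|pz - cz| = |3 - 6| = 3
distance = (0+3+3)/2 = 6/2 = 3
radius = 3; distance == radius -> yes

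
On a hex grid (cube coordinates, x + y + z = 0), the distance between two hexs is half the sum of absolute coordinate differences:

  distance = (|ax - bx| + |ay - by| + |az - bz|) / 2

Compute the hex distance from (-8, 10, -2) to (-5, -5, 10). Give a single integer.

|ax - bx| = |-8 - (-5)| = 3
|ay - by| = |10 - (-5)| = 15
|az - bz| = |-2 - 10| = 12
distance = (3 + 15 + 12) / 2 = 30 / 2 = 15

Answer: 15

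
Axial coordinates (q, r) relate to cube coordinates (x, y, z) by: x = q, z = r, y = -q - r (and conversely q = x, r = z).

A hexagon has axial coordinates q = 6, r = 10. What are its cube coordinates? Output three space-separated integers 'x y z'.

x = q = 6
z = r = 10
y = -x - z = -(6) - (10) = -16

Answer: 6 -16 10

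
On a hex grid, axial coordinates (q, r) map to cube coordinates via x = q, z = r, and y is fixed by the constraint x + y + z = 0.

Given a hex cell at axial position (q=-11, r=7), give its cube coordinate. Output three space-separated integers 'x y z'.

x = q = -11
z = r = 7
y = -x - z = -(-11) - (7) = 4

Answer: -11 4 7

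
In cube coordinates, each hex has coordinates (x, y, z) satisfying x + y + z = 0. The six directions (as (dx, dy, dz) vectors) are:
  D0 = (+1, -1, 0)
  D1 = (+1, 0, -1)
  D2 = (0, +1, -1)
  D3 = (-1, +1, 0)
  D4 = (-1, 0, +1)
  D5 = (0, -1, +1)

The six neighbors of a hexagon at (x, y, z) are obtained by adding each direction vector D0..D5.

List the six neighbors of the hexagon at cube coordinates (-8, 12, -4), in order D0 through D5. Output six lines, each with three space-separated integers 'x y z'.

Center: (-8, 12, -4). Add each direction:
  D0: (-8, 12, -4) + (1, -1, 0) = (-7, 11, -4)
  D1: (-8, 12, -4) + (1, 0, -1) = (-7, 12, -5)
  D2: (-8, 12, -4) + (0, 1, -1) = (-8, 13, -5)
  D3: (-8, 12, -4) + (-1, 1, 0) = (-9, 13, -4)
  D4: (-8, 12, -4) + (-1, 0, 1) = (-9, 12, -3)
  D5: (-8, 12, -4) + (0, -1, 1) = (-8, 11, -3)

Answer: -7 11 -4
-7 12 -5
-8 13 -5
-9 13 -4
-9 12 -3
-8 11 -3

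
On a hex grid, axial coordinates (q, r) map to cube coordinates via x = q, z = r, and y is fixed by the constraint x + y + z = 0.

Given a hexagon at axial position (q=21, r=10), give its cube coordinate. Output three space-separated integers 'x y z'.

Answer: 21 -31 10

Derivation:
x = q = 21
z = r = 10
y = -x - z = -(21) - (10) = -31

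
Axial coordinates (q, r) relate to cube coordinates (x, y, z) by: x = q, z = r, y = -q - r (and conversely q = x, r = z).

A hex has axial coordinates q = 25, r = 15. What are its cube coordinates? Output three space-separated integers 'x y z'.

Answer: 25 -40 15

Derivation:
x = q = 25
z = r = 15
y = -x - z = -(25) - (15) = -40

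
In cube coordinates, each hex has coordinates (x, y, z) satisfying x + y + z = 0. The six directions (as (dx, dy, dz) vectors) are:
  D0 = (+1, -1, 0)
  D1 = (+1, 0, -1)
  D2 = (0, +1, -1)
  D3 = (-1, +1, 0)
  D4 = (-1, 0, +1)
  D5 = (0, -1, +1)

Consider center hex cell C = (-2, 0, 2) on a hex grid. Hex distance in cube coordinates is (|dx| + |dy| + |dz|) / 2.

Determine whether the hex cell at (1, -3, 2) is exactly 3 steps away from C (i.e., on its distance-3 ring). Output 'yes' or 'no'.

Answer: yes

Derivation:
|px - cx| = |1 - (-2)| = 3
|py - cy| = |-3 - 0| = 3
|pz - cz| = |2 - 2| = 0
distance = (3+3+0)/2 = 6/2 = 3
radius = 3; distance == radius -> yes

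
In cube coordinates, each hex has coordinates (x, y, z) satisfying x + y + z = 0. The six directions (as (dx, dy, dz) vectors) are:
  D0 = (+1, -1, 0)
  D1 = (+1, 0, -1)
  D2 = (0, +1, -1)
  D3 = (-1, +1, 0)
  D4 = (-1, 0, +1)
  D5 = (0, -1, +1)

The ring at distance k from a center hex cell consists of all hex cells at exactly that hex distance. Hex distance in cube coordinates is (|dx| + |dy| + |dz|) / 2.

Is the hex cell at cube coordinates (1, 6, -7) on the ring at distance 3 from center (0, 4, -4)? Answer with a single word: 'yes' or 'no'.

Answer: yes

Derivation:
|px - cx| = |1 - 0| = 1
|py - cy| = |6 - 4| = 2
|pz - cz| = |-7 - (-4)| = 3
distance = (1+2+3)/2 = 6/2 = 3
radius = 3; distance == radius -> yes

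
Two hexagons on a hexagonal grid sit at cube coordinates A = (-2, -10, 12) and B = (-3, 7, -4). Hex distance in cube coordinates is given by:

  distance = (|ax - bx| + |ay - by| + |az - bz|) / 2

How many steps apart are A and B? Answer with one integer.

|ax - bx| = |-2 - (-3)| = 1
|ay - by| = |-10 - 7| = 17
|az - bz| = |12 - (-4)| = 16
distance = (1 + 17 + 16) / 2 = 34 / 2 = 17

Answer: 17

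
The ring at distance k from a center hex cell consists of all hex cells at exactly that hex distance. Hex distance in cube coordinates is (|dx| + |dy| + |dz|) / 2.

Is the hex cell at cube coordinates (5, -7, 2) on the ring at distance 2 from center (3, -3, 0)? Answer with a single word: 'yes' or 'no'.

Answer: no

Derivation:
|px - cx| = |5 - 3| = 2
|py - cy| = |-7 - (-3)| = 4
|pz - cz| = |2 - 0| = 2
distance = (2+4+2)/2 = 8/2 = 4
radius = 2; distance != radius -> no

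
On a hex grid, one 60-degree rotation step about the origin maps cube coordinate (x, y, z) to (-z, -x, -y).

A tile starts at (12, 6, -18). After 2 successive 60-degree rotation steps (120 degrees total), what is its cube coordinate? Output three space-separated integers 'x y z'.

Start: (12, 6, -18)
Step 1: (12, 6, -18) -> (-(-18), -(12), -(6)) = (18, -12, -6)
Step 2: (18, -12, -6) -> (-(-6), -(18), -(-12)) = (6, -18, 12)

Answer: 6 -18 12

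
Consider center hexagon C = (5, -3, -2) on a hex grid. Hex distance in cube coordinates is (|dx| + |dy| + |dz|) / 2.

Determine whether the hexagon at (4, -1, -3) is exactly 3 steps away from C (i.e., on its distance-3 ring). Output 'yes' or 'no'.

Answer: no

Derivation:
|px - cx| = |4 - 5| = 1
|py - cy| = |-1 - (-3)| = 2
|pz - cz| = |-3 - (-2)| = 1
distance = (1+2+1)/2 = 4/2 = 2
radius = 3; distance != radius -> no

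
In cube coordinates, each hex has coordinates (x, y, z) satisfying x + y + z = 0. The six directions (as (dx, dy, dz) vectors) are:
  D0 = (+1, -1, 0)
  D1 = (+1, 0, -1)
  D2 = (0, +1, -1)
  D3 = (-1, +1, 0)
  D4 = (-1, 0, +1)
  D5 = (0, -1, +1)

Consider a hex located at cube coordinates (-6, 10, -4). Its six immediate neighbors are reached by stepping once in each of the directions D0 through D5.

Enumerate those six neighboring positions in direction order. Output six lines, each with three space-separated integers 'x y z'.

Center: (-6, 10, -4). Add each direction:
  D0: (-6, 10, -4) + (1, -1, 0) = (-5, 9, -4)
  D1: (-6, 10, -4) + (1, 0, -1) = (-5, 10, -5)
  D2: (-6, 10, -4) + (0, 1, -1) = (-6, 11, -5)
  D3: (-6, 10, -4) + (-1, 1, 0) = (-7, 11, -4)
  D4: (-6, 10, -4) + (-1, 0, 1) = (-7, 10, -3)
  D5: (-6, 10, -4) + (0, -1, 1) = (-6, 9, -3)

Answer: -5 9 -4
-5 10 -5
-6 11 -5
-7 11 -4
-7 10 -3
-6 9 -3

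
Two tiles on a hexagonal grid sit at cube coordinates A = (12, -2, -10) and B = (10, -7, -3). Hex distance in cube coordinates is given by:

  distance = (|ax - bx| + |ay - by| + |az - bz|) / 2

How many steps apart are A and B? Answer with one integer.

|ax - bx| = |12 - 10| = 2
|ay - by| = |-2 - (-7)| = 5
|az - bz| = |-10 - (-3)| = 7
distance = (2 + 5 + 7) / 2 = 14 / 2 = 7

Answer: 7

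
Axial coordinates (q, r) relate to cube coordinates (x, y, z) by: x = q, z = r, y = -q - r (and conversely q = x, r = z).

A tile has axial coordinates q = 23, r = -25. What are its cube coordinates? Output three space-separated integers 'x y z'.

Answer: 23 2 -25

Derivation:
x = q = 23
z = r = -25
y = -x - z = -(23) - (-25) = 2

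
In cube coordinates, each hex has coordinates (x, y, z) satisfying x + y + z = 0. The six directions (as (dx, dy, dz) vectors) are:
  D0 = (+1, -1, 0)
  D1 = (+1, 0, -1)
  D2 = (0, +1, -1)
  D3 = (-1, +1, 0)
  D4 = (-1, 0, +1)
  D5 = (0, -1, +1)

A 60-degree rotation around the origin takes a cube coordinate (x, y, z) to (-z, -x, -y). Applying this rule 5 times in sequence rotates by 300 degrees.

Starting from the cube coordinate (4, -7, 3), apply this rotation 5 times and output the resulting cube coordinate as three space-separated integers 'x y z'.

Answer: 7 -3 -4

Derivation:
Start: (4, -7, 3)
Step 1: (4, -7, 3) -> (-(3), -(4), -(-7)) = (-3, -4, 7)
Step 2: (-3, -4, 7) -> (-(7), -(-3), -(-4)) = (-7, 3, 4)
Step 3: (-7, 3, 4) -> (-(4), -(-7), -(3)) = (-4, 7, -3)
Step 4: (-4, 7, -3) -> (-(-3), -(-4), -(7)) = (3, 4, -7)
Step 5: (3, 4, -7) -> (-(-7), -(3), -(4)) = (7, -3, -4)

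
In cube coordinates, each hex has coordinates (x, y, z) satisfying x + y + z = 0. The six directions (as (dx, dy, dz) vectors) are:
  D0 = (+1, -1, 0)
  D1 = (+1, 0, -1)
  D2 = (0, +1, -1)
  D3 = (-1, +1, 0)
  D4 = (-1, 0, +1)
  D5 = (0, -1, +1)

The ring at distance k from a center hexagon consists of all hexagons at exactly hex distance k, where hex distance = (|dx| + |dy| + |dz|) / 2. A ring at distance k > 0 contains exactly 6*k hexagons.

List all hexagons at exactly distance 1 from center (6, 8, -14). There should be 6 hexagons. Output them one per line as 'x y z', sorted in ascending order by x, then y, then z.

Walk ring at distance 1 from (6, 8, -14):
Start at center + D4*1 = (5, 8, -13)
  hex 0: (5, 8, -13)
  hex 1: (6, 7, -13)
  hex 2: (7, 7, -14)
  hex 3: (7, 8, -15)
  hex 4: (6, 9, -15)
  hex 5: (5, 9, -14)
Sorted: 6 hexes.

Answer: 5 8 -13
5 9 -14
6 7 -13
6 9 -15
7 7 -14
7 8 -15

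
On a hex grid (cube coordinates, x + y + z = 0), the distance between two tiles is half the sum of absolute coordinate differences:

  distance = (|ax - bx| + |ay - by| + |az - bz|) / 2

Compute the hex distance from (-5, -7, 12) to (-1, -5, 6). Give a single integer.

|ax - bx| = |-5 - (-1)| = 4
|ay - by| = |-7 - (-5)| = 2
|az - bz| = |12 - 6| = 6
distance = (4 + 2 + 6) / 2 = 12 / 2 = 6

Answer: 6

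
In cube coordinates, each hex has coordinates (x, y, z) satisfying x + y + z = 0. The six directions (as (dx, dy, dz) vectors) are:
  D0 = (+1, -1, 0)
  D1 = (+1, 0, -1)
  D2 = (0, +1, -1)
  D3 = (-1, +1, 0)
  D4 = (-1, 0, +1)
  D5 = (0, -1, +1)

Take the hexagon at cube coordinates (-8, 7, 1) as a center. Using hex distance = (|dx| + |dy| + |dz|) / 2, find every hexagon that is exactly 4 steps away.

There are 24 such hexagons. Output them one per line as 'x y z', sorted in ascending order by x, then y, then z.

Walk ring at distance 4 from (-8, 7, 1):
Start at center + D4*4 = (-12, 7, 5)
  hex 0: (-12, 7, 5)
  hex 1: (-11, 6, 5)
  hex 2: (-10, 5, 5)
  hex 3: (-9, 4, 5)
  hex 4: (-8, 3, 5)
  hex 5: (-7, 3, 4)
  hex 6: (-6, 3, 3)
  hex 7: (-5, 3, 2)
  hex 8: (-4, 3, 1)
  hex 9: (-4, 4, 0)
  hex 10: (-4, 5, -1)
  hex 11: (-4, 6, -2)
  hex 12: (-4, 7, -3)
  hex 13: (-5, 8, -3)
  hex 14: (-6, 9, -3)
  hex 15: (-7, 10, -3)
  hex 16: (-8, 11, -3)
  hex 17: (-9, 11, -2)
  hex 18: (-10, 11, -1)
  hex 19: (-11, 11, 0)
  hex 20: (-12, 11, 1)
  hex 21: (-12, 10, 2)
  hex 22: (-12, 9, 3)
  hex 23: (-12, 8, 4)
Sorted: 24 hexes.

Answer: -12 7 5
-12 8 4
-12 9 3
-12 10 2
-12 11 1
-11 6 5
-11 11 0
-10 5 5
-10 11 -1
-9 4 5
-9 11 -2
-8 3 5
-8 11 -3
-7 3 4
-7 10 -3
-6 3 3
-6 9 -3
-5 3 2
-5 8 -3
-4 3 1
-4 4 0
-4 5 -1
-4 6 -2
-4 7 -3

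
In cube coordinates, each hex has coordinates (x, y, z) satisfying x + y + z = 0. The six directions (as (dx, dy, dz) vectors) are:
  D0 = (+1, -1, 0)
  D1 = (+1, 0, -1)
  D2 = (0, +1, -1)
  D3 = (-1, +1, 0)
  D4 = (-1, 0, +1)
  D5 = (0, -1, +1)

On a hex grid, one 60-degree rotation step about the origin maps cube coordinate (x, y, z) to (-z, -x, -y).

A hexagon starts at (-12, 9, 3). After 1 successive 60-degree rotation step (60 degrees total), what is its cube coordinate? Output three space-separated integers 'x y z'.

Start: (-12, 9, 3)
Step 1: (-12, 9, 3) -> (-(3), -(-12), -(9)) = (-3, 12, -9)

Answer: -3 12 -9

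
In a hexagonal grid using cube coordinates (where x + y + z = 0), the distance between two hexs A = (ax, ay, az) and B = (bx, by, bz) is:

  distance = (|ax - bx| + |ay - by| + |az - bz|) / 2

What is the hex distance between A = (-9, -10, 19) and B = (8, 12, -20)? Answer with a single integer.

Answer: 39

Derivation:
|ax - bx| = |-9 - 8| = 17
|ay - by| = |-10 - 12| = 22
|az - bz| = |19 - (-20)| = 39
distance = (17 + 22 + 39) / 2 = 78 / 2 = 39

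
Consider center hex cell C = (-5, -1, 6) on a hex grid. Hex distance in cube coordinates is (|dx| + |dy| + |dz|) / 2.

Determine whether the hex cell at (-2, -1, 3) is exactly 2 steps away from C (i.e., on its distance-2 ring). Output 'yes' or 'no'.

|px - cx| = |-2 - (-5)| = 3
|py - cy| = |-1 - (-1)| = 0
|pz - cz| = |3 - 6| = 3
distance = (3+0+3)/2 = 6/2 = 3
radius = 2; distance != radius -> no

Answer: no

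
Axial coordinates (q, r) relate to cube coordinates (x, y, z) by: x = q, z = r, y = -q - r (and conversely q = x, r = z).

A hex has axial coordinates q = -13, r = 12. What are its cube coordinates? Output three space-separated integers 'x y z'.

Answer: -13 1 12

Derivation:
x = q = -13
z = r = 12
y = -x - z = -(-13) - (12) = 1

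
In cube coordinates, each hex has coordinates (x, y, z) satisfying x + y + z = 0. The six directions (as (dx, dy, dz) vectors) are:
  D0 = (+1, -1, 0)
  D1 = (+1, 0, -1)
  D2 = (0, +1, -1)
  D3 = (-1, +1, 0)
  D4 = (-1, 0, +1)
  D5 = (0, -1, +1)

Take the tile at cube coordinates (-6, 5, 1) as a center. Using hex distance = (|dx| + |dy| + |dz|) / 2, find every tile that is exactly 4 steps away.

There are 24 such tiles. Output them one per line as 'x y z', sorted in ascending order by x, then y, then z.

Answer: -10 5 5
-10 6 4
-10 7 3
-10 8 2
-10 9 1
-9 4 5
-9 9 0
-8 3 5
-8 9 -1
-7 2 5
-7 9 -2
-6 1 5
-6 9 -3
-5 1 4
-5 8 -3
-4 1 3
-4 7 -3
-3 1 2
-3 6 -3
-2 1 1
-2 2 0
-2 3 -1
-2 4 -2
-2 5 -3

Derivation:
Walk ring at distance 4 from (-6, 5, 1):
Start at center + D4*4 = (-10, 5, 5)
  hex 0: (-10, 5, 5)
  hex 1: (-9, 4, 5)
  hex 2: (-8, 3, 5)
  hex 3: (-7, 2, 5)
  hex 4: (-6, 1, 5)
  hex 5: (-5, 1, 4)
  hex 6: (-4, 1, 3)
  hex 7: (-3, 1, 2)
  hex 8: (-2, 1, 1)
  hex 9: (-2, 2, 0)
  hex 10: (-2, 3, -1)
  hex 11: (-2, 4, -2)
  hex 12: (-2, 5, -3)
  hex 13: (-3, 6, -3)
  hex 14: (-4, 7, -3)
  hex 15: (-5, 8, -3)
  hex 16: (-6, 9, -3)
  hex 17: (-7, 9, -2)
  hex 18: (-8, 9, -1)
  hex 19: (-9, 9, 0)
  hex 20: (-10, 9, 1)
  hex 21: (-10, 8, 2)
  hex 22: (-10, 7, 3)
  hex 23: (-10, 6, 4)
Sorted: 24 hexes.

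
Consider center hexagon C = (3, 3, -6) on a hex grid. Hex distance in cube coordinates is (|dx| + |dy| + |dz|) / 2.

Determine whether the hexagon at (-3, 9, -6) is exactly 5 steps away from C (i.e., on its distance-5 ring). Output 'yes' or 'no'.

Answer: no

Derivation:
|px - cx| = |-3 - 3| = 6
|py - cy| = |9 - 3| = 6
|pz - cz| = |-6 - (-6)| = 0
distance = (6+6+0)/2 = 12/2 = 6
radius = 5; distance != radius -> no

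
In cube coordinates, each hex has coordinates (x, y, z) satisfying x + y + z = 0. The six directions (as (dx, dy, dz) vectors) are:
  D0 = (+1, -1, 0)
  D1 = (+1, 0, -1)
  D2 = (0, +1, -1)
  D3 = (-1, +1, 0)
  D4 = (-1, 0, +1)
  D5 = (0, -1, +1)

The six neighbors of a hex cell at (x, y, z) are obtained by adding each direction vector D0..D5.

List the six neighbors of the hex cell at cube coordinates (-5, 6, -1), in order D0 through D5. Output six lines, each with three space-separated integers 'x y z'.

Answer: -4 5 -1
-4 6 -2
-5 7 -2
-6 7 -1
-6 6 0
-5 5 0

Derivation:
Center: (-5, 6, -1). Add each direction:
  D0: (-5, 6, -1) + (1, -1, 0) = (-4, 5, -1)
  D1: (-5, 6, -1) + (1, 0, -1) = (-4, 6, -2)
  D2: (-5, 6, -1) + (0, 1, -1) = (-5, 7, -2)
  D3: (-5, 6, -1) + (-1, 1, 0) = (-6, 7, -1)
  D4: (-5, 6, -1) + (-1, 0, 1) = (-6, 6, 0)
  D5: (-5, 6, -1) + (0, -1, 1) = (-5, 5, 0)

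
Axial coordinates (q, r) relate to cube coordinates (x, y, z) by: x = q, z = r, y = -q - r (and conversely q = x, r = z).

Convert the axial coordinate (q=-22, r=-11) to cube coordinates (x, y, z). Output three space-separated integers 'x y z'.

x = q = -22
z = r = -11
y = -x - z = -(-22) - (-11) = 33

Answer: -22 33 -11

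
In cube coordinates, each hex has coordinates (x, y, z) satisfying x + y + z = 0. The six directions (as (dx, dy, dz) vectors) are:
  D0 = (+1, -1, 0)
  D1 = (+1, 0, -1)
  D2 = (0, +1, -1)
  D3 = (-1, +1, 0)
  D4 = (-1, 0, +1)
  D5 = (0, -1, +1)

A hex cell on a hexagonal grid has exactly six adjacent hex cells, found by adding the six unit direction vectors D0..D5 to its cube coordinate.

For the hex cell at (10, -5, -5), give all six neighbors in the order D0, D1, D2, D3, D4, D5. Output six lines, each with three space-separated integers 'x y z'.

Answer: 11 -6 -5
11 -5 -6
10 -4 -6
9 -4 -5
9 -5 -4
10 -6 -4

Derivation:
Center: (10, -5, -5). Add each direction:
  D0: (10, -5, -5) + (1, -1, 0) = (11, -6, -5)
  D1: (10, -5, -5) + (1, 0, -1) = (11, -5, -6)
  D2: (10, -5, -5) + (0, 1, -1) = (10, -4, -6)
  D3: (10, -5, -5) + (-1, 1, 0) = (9, -4, -5)
  D4: (10, -5, -5) + (-1, 0, 1) = (9, -5, -4)
  D5: (10, -5, -5) + (0, -1, 1) = (10, -6, -4)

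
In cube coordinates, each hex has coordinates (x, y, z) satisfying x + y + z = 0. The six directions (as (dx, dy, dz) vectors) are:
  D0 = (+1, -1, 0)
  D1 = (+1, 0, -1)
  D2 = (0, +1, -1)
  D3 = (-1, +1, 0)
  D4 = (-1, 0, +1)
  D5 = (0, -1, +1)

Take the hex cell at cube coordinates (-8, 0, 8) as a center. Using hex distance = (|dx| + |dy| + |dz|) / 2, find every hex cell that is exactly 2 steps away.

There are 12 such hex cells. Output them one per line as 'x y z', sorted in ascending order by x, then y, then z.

Answer: -10 0 10
-10 1 9
-10 2 8
-9 -1 10
-9 2 7
-8 -2 10
-8 2 6
-7 -2 9
-7 1 6
-6 -2 8
-6 -1 7
-6 0 6

Derivation:
Walk ring at distance 2 from (-8, 0, 8):
Start at center + D4*2 = (-10, 0, 10)
  hex 0: (-10, 0, 10)
  hex 1: (-9, -1, 10)
  hex 2: (-8, -2, 10)
  hex 3: (-7, -2, 9)
  hex 4: (-6, -2, 8)
  hex 5: (-6, -1, 7)
  hex 6: (-6, 0, 6)
  hex 7: (-7, 1, 6)
  hex 8: (-8, 2, 6)
  hex 9: (-9, 2, 7)
  hex 10: (-10, 2, 8)
  hex 11: (-10, 1, 9)
Sorted: 12 hexes.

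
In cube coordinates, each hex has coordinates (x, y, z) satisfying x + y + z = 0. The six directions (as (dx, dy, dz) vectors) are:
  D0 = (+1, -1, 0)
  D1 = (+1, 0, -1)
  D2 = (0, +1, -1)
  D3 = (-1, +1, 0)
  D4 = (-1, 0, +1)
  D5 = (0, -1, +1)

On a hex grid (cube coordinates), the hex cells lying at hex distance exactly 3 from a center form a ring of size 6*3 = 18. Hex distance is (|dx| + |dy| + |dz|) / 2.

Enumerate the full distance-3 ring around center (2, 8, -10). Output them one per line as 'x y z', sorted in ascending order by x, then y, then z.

Walk ring at distance 3 from (2, 8, -10):
Start at center + D4*3 = (-1, 8, -7)
  hex 0: (-1, 8, -7)
  hex 1: (0, 7, -7)
  hex 2: (1, 6, -7)
  hex 3: (2, 5, -7)
  hex 4: (3, 5, -8)
  hex 5: (4, 5, -9)
  hex 6: (5, 5, -10)
  hex 7: (5, 6, -11)
  hex 8: (5, 7, -12)
  hex 9: (5, 8, -13)
  hex 10: (4, 9, -13)
  hex 11: (3, 10, -13)
  hex 12: (2, 11, -13)
  hex 13: (1, 11, -12)
  hex 14: (0, 11, -11)
  hex 15: (-1, 11, -10)
  hex 16: (-1, 10, -9)
  hex 17: (-1, 9, -8)
Sorted: 18 hexes.

Answer: -1 8 -7
-1 9 -8
-1 10 -9
-1 11 -10
0 7 -7
0 11 -11
1 6 -7
1 11 -12
2 5 -7
2 11 -13
3 5 -8
3 10 -13
4 5 -9
4 9 -13
5 5 -10
5 6 -11
5 7 -12
5 8 -13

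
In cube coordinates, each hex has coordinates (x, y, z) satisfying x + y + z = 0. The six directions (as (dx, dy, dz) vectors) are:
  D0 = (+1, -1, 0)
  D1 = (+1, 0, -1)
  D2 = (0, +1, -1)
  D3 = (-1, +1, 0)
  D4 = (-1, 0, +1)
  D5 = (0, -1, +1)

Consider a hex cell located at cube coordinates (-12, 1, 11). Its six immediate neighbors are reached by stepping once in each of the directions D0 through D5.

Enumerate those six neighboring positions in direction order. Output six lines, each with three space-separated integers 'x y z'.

Center: (-12, 1, 11). Add each direction:
  D0: (-12, 1, 11) + (1, -1, 0) = (-11, 0, 11)
  D1: (-12, 1, 11) + (1, 0, -1) = (-11, 1, 10)
  D2: (-12, 1, 11) + (0, 1, -1) = (-12, 2, 10)
  D3: (-12, 1, 11) + (-1, 1, 0) = (-13, 2, 11)
  D4: (-12, 1, 11) + (-1, 0, 1) = (-13, 1, 12)
  D5: (-12, 1, 11) + (0, -1, 1) = (-12, 0, 12)

Answer: -11 0 11
-11 1 10
-12 2 10
-13 2 11
-13 1 12
-12 0 12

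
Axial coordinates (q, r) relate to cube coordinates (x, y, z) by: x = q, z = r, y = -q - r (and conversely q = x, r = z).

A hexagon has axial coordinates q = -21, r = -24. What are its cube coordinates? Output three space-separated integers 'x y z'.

x = q = -21
z = r = -24
y = -x - z = -(-21) - (-24) = 45

Answer: -21 45 -24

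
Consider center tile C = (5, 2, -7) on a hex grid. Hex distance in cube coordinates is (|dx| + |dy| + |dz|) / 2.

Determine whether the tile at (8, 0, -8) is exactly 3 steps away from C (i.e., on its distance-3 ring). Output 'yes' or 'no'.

Answer: yes

Derivation:
|px - cx| = |8 - 5| = 3
|py - cy| = |0 - 2| = 2
|pz - cz| = |-8 - (-7)| = 1
distance = (3+2+1)/2 = 6/2 = 3
radius = 3; distance == radius -> yes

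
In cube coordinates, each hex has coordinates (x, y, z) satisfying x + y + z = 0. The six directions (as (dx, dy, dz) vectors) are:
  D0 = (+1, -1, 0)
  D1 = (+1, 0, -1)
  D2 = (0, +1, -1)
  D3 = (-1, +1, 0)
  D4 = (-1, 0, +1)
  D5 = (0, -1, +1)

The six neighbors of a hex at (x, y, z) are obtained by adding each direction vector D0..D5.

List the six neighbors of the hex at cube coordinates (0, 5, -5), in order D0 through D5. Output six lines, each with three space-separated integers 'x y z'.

Center: (0, 5, -5). Add each direction:
  D0: (0, 5, -5) + (1, -1, 0) = (1, 4, -5)
  D1: (0, 5, -5) + (1, 0, -1) = (1, 5, -6)
  D2: (0, 5, -5) + (0, 1, -1) = (0, 6, -6)
  D3: (0, 5, -5) + (-1, 1, 0) = (-1, 6, -5)
  D4: (0, 5, -5) + (-1, 0, 1) = (-1, 5, -4)
  D5: (0, 5, -5) + (0, -1, 1) = (0, 4, -4)

Answer: 1 4 -5
1 5 -6
0 6 -6
-1 6 -5
-1 5 -4
0 4 -4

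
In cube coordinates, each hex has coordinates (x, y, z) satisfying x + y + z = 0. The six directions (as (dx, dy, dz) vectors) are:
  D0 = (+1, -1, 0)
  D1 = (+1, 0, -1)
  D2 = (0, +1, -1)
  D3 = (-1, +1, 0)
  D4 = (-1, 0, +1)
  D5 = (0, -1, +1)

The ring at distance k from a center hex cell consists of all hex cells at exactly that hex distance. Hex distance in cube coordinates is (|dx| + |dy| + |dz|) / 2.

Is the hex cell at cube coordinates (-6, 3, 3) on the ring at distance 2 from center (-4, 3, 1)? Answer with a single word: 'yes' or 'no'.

Answer: yes

Derivation:
|px - cx| = |-6 - (-4)| = 2
|py - cy| = |3 - 3| = 0
|pz - cz| = |3 - 1| = 2
distance = (2+0+2)/2 = 4/2 = 2
radius = 2; distance == radius -> yes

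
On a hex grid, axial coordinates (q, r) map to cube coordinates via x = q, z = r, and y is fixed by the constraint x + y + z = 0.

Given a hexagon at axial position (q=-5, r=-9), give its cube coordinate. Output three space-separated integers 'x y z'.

Answer: -5 14 -9

Derivation:
x = q = -5
z = r = -9
y = -x - z = -(-5) - (-9) = 14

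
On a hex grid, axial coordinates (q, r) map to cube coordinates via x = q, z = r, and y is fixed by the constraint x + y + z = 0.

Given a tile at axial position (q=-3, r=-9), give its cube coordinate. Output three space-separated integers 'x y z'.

x = q = -3
z = r = -9
y = -x - z = -(-3) - (-9) = 12

Answer: -3 12 -9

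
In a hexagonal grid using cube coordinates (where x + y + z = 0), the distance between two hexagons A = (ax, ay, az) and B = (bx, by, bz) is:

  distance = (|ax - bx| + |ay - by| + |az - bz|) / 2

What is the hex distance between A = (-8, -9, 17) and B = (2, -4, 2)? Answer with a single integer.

|ax - bx| = |-8 - 2| = 10
|ay - by| = |-9 - (-4)| = 5
|az - bz| = |17 - 2| = 15
distance = (10 + 5 + 15) / 2 = 30 / 2 = 15

Answer: 15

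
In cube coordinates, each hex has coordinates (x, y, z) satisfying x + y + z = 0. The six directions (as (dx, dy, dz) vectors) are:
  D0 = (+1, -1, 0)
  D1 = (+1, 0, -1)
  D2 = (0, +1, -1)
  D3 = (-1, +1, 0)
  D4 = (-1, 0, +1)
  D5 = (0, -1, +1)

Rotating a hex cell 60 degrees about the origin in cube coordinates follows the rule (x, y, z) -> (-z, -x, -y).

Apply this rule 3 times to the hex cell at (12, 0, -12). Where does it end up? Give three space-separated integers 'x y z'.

Answer: -12 0 12

Derivation:
Start: (12, 0, -12)
Step 1: (12, 0, -12) -> (-(-12), -(12), -(0)) = (12, -12, 0)
Step 2: (12, -12, 0) -> (-(0), -(12), -(-12)) = (0, -12, 12)
Step 3: (0, -12, 12) -> (-(12), -(0), -(-12)) = (-12, 0, 12)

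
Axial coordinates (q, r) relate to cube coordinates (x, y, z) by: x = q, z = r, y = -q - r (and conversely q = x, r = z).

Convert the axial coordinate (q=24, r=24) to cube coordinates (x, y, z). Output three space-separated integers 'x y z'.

Answer: 24 -48 24

Derivation:
x = q = 24
z = r = 24
y = -x - z = -(24) - (24) = -48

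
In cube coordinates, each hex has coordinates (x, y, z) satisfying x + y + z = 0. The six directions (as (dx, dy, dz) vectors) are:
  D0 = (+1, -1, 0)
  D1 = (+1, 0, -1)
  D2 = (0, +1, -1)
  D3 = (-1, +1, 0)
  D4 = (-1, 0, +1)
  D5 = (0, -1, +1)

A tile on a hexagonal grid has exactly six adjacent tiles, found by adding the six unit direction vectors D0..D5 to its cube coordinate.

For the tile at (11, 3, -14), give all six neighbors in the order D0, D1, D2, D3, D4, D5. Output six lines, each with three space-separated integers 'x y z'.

Answer: 12 2 -14
12 3 -15
11 4 -15
10 4 -14
10 3 -13
11 2 -13

Derivation:
Center: (11, 3, -14). Add each direction:
  D0: (11, 3, -14) + (1, -1, 0) = (12, 2, -14)
  D1: (11, 3, -14) + (1, 0, -1) = (12, 3, -15)
  D2: (11, 3, -14) + (0, 1, -1) = (11, 4, -15)
  D3: (11, 3, -14) + (-1, 1, 0) = (10, 4, -14)
  D4: (11, 3, -14) + (-1, 0, 1) = (10, 3, -13)
  D5: (11, 3, -14) + (0, -1, 1) = (11, 2, -13)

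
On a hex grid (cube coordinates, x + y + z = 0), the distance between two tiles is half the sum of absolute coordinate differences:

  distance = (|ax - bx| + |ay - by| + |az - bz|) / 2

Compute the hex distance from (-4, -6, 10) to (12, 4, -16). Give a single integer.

Answer: 26

Derivation:
|ax - bx| = |-4 - 12| = 16
|ay - by| = |-6 - 4| = 10
|az - bz| = |10 - (-16)| = 26
distance = (16 + 10 + 26) / 2 = 52 / 2 = 26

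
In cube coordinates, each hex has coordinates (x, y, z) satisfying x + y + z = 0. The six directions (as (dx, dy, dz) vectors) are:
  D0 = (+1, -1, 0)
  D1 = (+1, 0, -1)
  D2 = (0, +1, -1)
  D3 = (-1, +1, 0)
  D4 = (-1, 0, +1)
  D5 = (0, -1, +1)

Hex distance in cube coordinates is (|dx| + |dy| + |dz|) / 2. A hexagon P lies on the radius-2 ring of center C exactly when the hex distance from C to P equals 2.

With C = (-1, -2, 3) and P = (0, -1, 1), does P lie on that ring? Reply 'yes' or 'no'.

Answer: yes

Derivation:
|px - cx| = |0 - (-1)| = 1
|py - cy| = |-1 - (-2)| = 1
|pz - cz| = |1 - 3| = 2
distance = (1+1+2)/2 = 4/2 = 2
radius = 2; distance == radius -> yes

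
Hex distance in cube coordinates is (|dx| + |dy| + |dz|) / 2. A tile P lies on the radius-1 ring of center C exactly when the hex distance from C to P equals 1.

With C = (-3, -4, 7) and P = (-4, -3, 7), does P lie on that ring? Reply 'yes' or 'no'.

Answer: yes

Derivation:
|px - cx| = |-4 - (-3)| = 1
|py - cy| = |-3 - (-4)| = 1
|pz - cz| = |7 - 7| = 0
distance = (1+1+0)/2 = 2/2 = 1
radius = 1; distance == radius -> yes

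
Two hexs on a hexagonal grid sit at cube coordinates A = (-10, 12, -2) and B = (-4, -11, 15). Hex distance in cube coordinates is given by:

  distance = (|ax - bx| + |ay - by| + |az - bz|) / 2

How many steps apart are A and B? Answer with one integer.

|ax - bx| = |-10 - (-4)| = 6
|ay - by| = |12 - (-11)| = 23
|az - bz| = |-2 - 15| = 17
distance = (6 + 23 + 17) / 2 = 46 / 2 = 23

Answer: 23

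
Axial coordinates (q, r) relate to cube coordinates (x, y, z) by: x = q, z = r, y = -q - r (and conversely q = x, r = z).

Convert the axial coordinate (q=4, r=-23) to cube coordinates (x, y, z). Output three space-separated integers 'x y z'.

x = q = 4
z = r = -23
y = -x - z = -(4) - (-23) = 19

Answer: 4 19 -23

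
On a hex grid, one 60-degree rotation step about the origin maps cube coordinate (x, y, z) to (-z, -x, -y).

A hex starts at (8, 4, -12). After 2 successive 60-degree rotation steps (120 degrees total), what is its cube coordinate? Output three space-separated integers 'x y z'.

Answer: 4 -12 8

Derivation:
Start: (8, 4, -12)
Step 1: (8, 4, -12) -> (-(-12), -(8), -(4)) = (12, -8, -4)
Step 2: (12, -8, -4) -> (-(-4), -(12), -(-8)) = (4, -12, 8)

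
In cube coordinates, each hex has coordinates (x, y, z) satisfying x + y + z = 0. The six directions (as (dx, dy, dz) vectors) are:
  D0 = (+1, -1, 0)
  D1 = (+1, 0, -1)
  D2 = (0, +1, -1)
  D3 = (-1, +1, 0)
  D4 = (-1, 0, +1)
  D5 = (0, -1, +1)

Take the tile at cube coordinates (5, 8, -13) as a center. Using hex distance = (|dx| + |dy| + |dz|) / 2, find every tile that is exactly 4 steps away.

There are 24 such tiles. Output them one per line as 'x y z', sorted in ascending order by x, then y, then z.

Answer: 1 8 -9
1 9 -10
1 10 -11
1 11 -12
1 12 -13
2 7 -9
2 12 -14
3 6 -9
3 12 -15
4 5 -9
4 12 -16
5 4 -9
5 12 -17
6 4 -10
6 11 -17
7 4 -11
7 10 -17
8 4 -12
8 9 -17
9 4 -13
9 5 -14
9 6 -15
9 7 -16
9 8 -17

Derivation:
Walk ring at distance 4 from (5, 8, -13):
Start at center + D4*4 = (1, 8, -9)
  hex 0: (1, 8, -9)
  hex 1: (2, 7, -9)
  hex 2: (3, 6, -9)
  hex 3: (4, 5, -9)
  hex 4: (5, 4, -9)
  hex 5: (6, 4, -10)
  hex 6: (7, 4, -11)
  hex 7: (8, 4, -12)
  hex 8: (9, 4, -13)
  hex 9: (9, 5, -14)
  hex 10: (9, 6, -15)
  hex 11: (9, 7, -16)
  hex 12: (9, 8, -17)
  hex 13: (8, 9, -17)
  hex 14: (7, 10, -17)
  hex 15: (6, 11, -17)
  hex 16: (5, 12, -17)
  hex 17: (4, 12, -16)
  hex 18: (3, 12, -15)
  hex 19: (2, 12, -14)
  hex 20: (1, 12, -13)
  hex 21: (1, 11, -12)
  hex 22: (1, 10, -11)
  hex 23: (1, 9, -10)
Sorted: 24 hexes.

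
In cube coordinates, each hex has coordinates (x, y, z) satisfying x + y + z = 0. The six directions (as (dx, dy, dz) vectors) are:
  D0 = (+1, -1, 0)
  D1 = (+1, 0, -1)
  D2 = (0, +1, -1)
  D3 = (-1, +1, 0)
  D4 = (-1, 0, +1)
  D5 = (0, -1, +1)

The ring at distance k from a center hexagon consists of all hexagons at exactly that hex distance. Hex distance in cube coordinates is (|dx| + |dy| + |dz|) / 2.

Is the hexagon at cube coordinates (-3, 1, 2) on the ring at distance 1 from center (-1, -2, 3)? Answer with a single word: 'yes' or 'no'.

|px - cx| = |-3 - (-1)| = 2
|py - cy| = |1 - (-2)| = 3
|pz - cz| = |2 - 3| = 1
distance = (2+3+1)/2 = 6/2 = 3
radius = 1; distance != radius -> no

Answer: no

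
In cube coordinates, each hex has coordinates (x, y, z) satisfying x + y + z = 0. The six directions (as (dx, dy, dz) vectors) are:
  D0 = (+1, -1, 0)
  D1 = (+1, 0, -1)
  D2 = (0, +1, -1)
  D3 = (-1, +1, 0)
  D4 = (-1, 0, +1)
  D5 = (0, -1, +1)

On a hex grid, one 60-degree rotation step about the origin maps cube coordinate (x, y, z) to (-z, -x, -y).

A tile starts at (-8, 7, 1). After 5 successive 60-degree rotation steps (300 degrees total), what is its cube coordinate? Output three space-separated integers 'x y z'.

Start: (-8, 7, 1)
Step 1: (-8, 7, 1) -> (-(1), -(-8), -(7)) = (-1, 8, -7)
Step 2: (-1, 8, -7) -> (-(-7), -(-1), -(8)) = (7, 1, -8)
Step 3: (7, 1, -8) -> (-(-8), -(7), -(1)) = (8, -7, -1)
Step 4: (8, -7, -1) -> (-(-1), -(8), -(-7)) = (1, -8, 7)
Step 5: (1, -8, 7) -> (-(7), -(1), -(-8)) = (-7, -1, 8)

Answer: -7 -1 8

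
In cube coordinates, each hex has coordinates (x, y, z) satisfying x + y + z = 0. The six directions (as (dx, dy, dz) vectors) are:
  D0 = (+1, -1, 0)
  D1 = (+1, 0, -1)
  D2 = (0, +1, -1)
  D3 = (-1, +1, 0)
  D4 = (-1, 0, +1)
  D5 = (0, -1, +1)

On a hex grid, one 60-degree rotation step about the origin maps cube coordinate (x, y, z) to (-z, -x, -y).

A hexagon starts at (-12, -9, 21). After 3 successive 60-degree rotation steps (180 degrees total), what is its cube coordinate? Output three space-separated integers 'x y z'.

Answer: 12 9 -21

Derivation:
Start: (-12, -9, 21)
Step 1: (-12, -9, 21) -> (-(21), -(-12), -(-9)) = (-21, 12, 9)
Step 2: (-21, 12, 9) -> (-(9), -(-21), -(12)) = (-9, 21, -12)
Step 3: (-9, 21, -12) -> (-(-12), -(-9), -(21)) = (12, 9, -21)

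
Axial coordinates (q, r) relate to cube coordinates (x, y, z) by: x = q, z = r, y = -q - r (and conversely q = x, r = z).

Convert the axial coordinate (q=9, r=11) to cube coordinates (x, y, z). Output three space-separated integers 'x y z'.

Answer: 9 -20 11

Derivation:
x = q = 9
z = r = 11
y = -x - z = -(9) - (11) = -20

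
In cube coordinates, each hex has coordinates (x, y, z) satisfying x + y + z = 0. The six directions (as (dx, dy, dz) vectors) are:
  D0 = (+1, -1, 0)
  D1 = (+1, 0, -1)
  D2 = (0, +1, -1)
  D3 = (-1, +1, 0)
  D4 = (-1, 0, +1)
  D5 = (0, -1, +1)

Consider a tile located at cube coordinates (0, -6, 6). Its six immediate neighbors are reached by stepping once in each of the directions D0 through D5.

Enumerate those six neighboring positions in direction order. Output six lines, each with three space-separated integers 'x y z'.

Center: (0, -6, 6). Add each direction:
  D0: (0, -6, 6) + (1, -1, 0) = (1, -7, 6)
  D1: (0, -6, 6) + (1, 0, -1) = (1, -6, 5)
  D2: (0, -6, 6) + (0, 1, -1) = (0, -5, 5)
  D3: (0, -6, 6) + (-1, 1, 0) = (-1, -5, 6)
  D4: (0, -6, 6) + (-1, 0, 1) = (-1, -6, 7)
  D5: (0, -6, 6) + (0, -1, 1) = (0, -7, 7)

Answer: 1 -7 6
1 -6 5
0 -5 5
-1 -5 6
-1 -6 7
0 -7 7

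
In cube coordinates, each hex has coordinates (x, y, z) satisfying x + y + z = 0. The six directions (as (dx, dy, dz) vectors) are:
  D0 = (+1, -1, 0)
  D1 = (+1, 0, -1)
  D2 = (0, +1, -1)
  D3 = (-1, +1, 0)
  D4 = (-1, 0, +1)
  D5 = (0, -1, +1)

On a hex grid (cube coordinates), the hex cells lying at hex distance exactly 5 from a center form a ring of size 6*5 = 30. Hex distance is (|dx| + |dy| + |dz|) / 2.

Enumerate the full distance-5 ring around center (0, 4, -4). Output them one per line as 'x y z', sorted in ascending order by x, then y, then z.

Answer: -5 4 1
-5 5 0
-5 6 -1
-5 7 -2
-5 8 -3
-5 9 -4
-4 3 1
-4 9 -5
-3 2 1
-3 9 -6
-2 1 1
-2 9 -7
-1 0 1
-1 9 -8
0 -1 1
0 9 -9
1 -1 0
1 8 -9
2 -1 -1
2 7 -9
3 -1 -2
3 6 -9
4 -1 -3
4 5 -9
5 -1 -4
5 0 -5
5 1 -6
5 2 -7
5 3 -8
5 4 -9

Derivation:
Walk ring at distance 5 from (0, 4, -4):
Start at center + D4*5 = (-5, 4, 1)
  hex 0: (-5, 4, 1)
  hex 1: (-4, 3, 1)
  hex 2: (-3, 2, 1)
  hex 3: (-2, 1, 1)
  hex 4: (-1, 0, 1)
  hex 5: (0, -1, 1)
  hex 6: (1, -1, 0)
  hex 7: (2, -1, -1)
  hex 8: (3, -1, -2)
  hex 9: (4, -1, -3)
  hex 10: (5, -1, -4)
  hex 11: (5, 0, -5)
  hex 12: (5, 1, -6)
  hex 13: (5, 2, -7)
  hex 14: (5, 3, -8)
  hex 15: (5, 4, -9)
  hex 16: (4, 5, -9)
  hex 17: (3, 6, -9)
  hex 18: (2, 7, -9)
  hex 19: (1, 8, -9)
  hex 20: (0, 9, -9)
  hex 21: (-1, 9, -8)
  hex 22: (-2, 9, -7)
  hex 23: (-3, 9, -6)
  hex 24: (-4, 9, -5)
  hex 25: (-5, 9, -4)
  hex 26: (-5, 8, -3)
  hex 27: (-5, 7, -2)
  hex 28: (-5, 6, -1)
  hex 29: (-5, 5, 0)
Sorted: 30 hexes.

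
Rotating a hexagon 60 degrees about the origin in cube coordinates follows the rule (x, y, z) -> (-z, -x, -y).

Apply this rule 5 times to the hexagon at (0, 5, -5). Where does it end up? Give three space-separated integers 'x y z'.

Start: (0, 5, -5)
Step 1: (0, 5, -5) -> (-(-5), -(0), -(5)) = (5, 0, -5)
Step 2: (5, 0, -5) -> (-(-5), -(5), -(0)) = (5, -5, 0)
Step 3: (5, -5, 0) -> (-(0), -(5), -(-5)) = (0, -5, 5)
Step 4: (0, -5, 5) -> (-(5), -(0), -(-5)) = (-5, 0, 5)
Step 5: (-5, 0, 5) -> (-(5), -(-5), -(0)) = (-5, 5, 0)

Answer: -5 5 0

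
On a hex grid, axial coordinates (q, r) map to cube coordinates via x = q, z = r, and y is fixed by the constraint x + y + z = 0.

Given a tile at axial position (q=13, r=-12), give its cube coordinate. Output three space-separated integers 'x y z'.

x = q = 13
z = r = -12
y = -x - z = -(13) - (-12) = -1

Answer: 13 -1 -12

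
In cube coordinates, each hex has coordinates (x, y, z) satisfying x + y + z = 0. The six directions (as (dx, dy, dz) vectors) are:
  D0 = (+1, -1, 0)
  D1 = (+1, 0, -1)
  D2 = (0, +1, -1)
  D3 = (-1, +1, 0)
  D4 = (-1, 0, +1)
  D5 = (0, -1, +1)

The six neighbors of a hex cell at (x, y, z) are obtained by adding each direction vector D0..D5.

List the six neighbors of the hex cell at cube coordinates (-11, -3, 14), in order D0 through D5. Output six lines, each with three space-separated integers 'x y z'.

Answer: -10 -4 14
-10 -3 13
-11 -2 13
-12 -2 14
-12 -3 15
-11 -4 15

Derivation:
Center: (-11, -3, 14). Add each direction:
  D0: (-11, -3, 14) + (1, -1, 0) = (-10, -4, 14)
  D1: (-11, -3, 14) + (1, 0, -1) = (-10, -3, 13)
  D2: (-11, -3, 14) + (0, 1, -1) = (-11, -2, 13)
  D3: (-11, -3, 14) + (-1, 1, 0) = (-12, -2, 14)
  D4: (-11, -3, 14) + (-1, 0, 1) = (-12, -3, 15)
  D5: (-11, -3, 14) + (0, -1, 1) = (-11, -4, 15)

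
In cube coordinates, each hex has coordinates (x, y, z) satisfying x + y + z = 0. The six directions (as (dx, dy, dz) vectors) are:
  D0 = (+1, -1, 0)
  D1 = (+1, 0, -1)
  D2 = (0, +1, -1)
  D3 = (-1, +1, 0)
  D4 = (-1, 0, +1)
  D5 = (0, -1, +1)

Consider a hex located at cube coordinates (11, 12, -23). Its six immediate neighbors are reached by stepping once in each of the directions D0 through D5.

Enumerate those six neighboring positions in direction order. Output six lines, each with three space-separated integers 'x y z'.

Answer: 12 11 -23
12 12 -24
11 13 -24
10 13 -23
10 12 -22
11 11 -22

Derivation:
Center: (11, 12, -23). Add each direction:
  D0: (11, 12, -23) + (1, -1, 0) = (12, 11, -23)
  D1: (11, 12, -23) + (1, 0, -1) = (12, 12, -24)
  D2: (11, 12, -23) + (0, 1, -1) = (11, 13, -24)
  D3: (11, 12, -23) + (-1, 1, 0) = (10, 13, -23)
  D4: (11, 12, -23) + (-1, 0, 1) = (10, 12, -22)
  D5: (11, 12, -23) + (0, -1, 1) = (11, 11, -22)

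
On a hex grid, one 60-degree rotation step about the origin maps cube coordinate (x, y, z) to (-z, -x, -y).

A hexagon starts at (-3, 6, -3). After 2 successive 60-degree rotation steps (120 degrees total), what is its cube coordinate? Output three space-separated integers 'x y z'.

Answer: 6 -3 -3

Derivation:
Start: (-3, 6, -3)
Step 1: (-3, 6, -3) -> (-(-3), -(-3), -(6)) = (3, 3, -6)
Step 2: (3, 3, -6) -> (-(-6), -(3), -(3)) = (6, -3, -3)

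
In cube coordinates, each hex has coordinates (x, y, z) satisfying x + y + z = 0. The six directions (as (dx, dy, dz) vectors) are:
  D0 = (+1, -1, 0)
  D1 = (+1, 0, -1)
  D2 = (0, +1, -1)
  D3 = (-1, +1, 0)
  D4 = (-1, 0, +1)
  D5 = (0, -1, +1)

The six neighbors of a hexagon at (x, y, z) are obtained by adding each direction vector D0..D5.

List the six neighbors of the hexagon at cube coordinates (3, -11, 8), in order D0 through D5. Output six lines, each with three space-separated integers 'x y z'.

Center: (3, -11, 8). Add each direction:
  D0: (3, -11, 8) + (1, -1, 0) = (4, -12, 8)
  D1: (3, -11, 8) + (1, 0, -1) = (4, -11, 7)
  D2: (3, -11, 8) + (0, 1, -1) = (3, -10, 7)
  D3: (3, -11, 8) + (-1, 1, 0) = (2, -10, 8)
  D4: (3, -11, 8) + (-1, 0, 1) = (2, -11, 9)
  D5: (3, -11, 8) + (0, -1, 1) = (3, -12, 9)

Answer: 4 -12 8
4 -11 7
3 -10 7
2 -10 8
2 -11 9
3 -12 9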